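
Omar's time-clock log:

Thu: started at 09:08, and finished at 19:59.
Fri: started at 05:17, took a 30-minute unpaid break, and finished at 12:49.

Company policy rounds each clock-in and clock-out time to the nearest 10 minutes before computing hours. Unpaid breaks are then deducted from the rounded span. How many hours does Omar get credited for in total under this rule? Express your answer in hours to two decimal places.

Thu: in 09:08→09:10, out 19:59→20:00; 10 h 50 min
Fri: in 05:17→05:20, out 12:49→12:50; 7 h 30 min − 30 min = 7 h 0 min
Total credited: 17 h 50 min.

17.83 hours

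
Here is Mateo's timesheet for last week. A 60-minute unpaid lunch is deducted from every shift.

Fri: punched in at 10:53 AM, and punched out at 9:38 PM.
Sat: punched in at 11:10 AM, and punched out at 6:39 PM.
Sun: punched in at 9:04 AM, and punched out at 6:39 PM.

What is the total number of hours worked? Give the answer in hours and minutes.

24 h 49 min

Fri: 10:53 AM–9:38 PM = 10 h 45 min; less 60 min break → 9 h 45 min
Sat: 11:10 AM–6:39 PM = 7 h 29 min; less 60 min break → 6 h 29 min
Sun: 9:04 AM–6:39 PM = 9 h 35 min; less 60 min break → 8 h 35 min
Total: 9 h 45 min + 6 h 29 min + 8 h 35 min = 24 h 49 min.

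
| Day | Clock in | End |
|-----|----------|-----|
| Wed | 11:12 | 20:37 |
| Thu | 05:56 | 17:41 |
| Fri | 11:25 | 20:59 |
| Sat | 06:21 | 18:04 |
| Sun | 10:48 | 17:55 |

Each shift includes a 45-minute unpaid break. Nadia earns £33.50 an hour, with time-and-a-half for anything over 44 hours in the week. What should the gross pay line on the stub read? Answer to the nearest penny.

Wed: 11:12–20:37 = 9 h 25 min; less 45 min break → 8 h 40 min
Thu: 05:56–17:41 = 11 h 45 min; less 45 min break → 11 h 0 min
Fri: 11:25–20:59 = 9 h 34 min; less 45 min break → 8 h 49 min
Sat: 06:21–18:04 = 11 h 43 min; less 45 min break → 10 h 58 min
Sun: 10:48–17:55 = 7 h 7 min; less 45 min break → 6 h 22 min
Total worked: 45 h 49 min = 2749 min.
Regular 44 h 0 min = 2640 min at £33.50/h; overtime 1 h 49 min = 109 min at £50.25/h.
Pay = (2640 × £33.50 + 109 × £50.25) ÷ 60 = £1565.29.

£1565.29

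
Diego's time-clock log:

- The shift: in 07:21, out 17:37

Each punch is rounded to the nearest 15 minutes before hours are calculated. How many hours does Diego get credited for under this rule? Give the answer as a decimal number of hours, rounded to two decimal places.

The shift: in 07:21→07:15, out 17:37→17:30; 10 h 15 min

10.25 hours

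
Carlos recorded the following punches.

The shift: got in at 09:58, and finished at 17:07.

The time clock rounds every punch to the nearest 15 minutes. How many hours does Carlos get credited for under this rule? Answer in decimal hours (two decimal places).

7.00 hours

The shift: in 09:58→10:00, out 17:07→17:00; 7 h 0 min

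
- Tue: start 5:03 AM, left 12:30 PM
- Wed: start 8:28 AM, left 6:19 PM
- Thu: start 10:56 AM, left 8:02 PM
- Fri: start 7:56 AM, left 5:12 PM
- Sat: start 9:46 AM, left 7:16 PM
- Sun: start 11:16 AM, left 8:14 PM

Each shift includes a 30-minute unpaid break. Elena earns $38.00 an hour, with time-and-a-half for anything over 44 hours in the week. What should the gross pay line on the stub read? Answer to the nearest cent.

$2078.60

Tue: 5:03 AM–12:30 PM = 7 h 27 min; less 30 min break → 6 h 57 min
Wed: 8:28 AM–6:19 PM = 9 h 51 min; less 30 min break → 9 h 21 min
Thu: 10:56 AM–8:02 PM = 9 h 6 min; less 30 min break → 8 h 36 min
Fri: 7:56 AM–5:12 PM = 9 h 16 min; less 30 min break → 8 h 46 min
Sat: 9:46 AM–7:16 PM = 9 h 30 min; less 30 min break → 9 h 0 min
Sun: 11:16 AM–8:14 PM = 8 h 58 min; less 30 min break → 8 h 28 min
Total worked: 51 h 8 min = 3068 min.
Regular 44 h 0 min = 2640 min at $38.00/h; overtime 7 h 8 min = 428 min at $57.00/h.
Pay = (2640 × $38.00 + 428 × $57.00) ÷ 60 = $2078.60.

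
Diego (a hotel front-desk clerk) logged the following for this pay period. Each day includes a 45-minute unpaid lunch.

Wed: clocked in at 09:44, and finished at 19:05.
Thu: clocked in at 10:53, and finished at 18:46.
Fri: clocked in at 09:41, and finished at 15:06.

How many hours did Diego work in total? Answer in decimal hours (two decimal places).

20.40 hours

Wed: 09:44–19:05 = 9 h 21 min; less 45 min break → 8 h 36 min
Thu: 10:53–18:46 = 7 h 53 min; less 45 min break → 7 h 8 min
Fri: 09:41–15:06 = 5 h 25 min; less 45 min break → 4 h 40 min
Total: 8 h 36 min + 7 h 8 min + 4 h 40 min = 20 h 24 min.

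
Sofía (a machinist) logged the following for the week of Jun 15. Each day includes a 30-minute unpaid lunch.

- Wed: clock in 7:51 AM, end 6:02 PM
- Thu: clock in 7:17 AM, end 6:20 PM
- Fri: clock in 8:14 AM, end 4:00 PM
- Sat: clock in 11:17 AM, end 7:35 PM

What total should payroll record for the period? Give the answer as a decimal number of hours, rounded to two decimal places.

Wed: 7:51 AM–6:02 PM = 10 h 11 min; less 30 min break → 9 h 41 min
Thu: 7:17 AM–6:20 PM = 11 h 3 min; less 30 min break → 10 h 33 min
Fri: 8:14 AM–4:00 PM = 7 h 46 min; less 30 min break → 7 h 16 min
Sat: 11:17 AM–7:35 PM = 8 h 18 min; less 30 min break → 7 h 48 min
Total: 9 h 41 min + 10 h 33 min + 7 h 16 min + 7 h 48 min = 35 h 18 min.

35.30 hours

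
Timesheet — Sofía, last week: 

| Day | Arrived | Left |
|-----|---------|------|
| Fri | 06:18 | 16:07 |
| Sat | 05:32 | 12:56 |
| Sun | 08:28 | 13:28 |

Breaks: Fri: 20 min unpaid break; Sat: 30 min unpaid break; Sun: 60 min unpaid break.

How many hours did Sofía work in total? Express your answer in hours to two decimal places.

20.38 hours

Fri: 06:18–16:07 = 9 h 49 min; less 20 min break → 9 h 29 min
Sat: 05:32–12:56 = 7 h 24 min; less 30 min break → 6 h 54 min
Sun: 08:28–13:28 = 5 h 0 min; less 60 min break → 4 h 0 min
Total: 9 h 29 min + 6 h 54 min + 4 h 0 min = 20 h 23 min.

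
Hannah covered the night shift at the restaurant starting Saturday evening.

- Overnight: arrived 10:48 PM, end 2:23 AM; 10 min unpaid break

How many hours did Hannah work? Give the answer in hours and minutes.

Overnight: 10:48 PM → midnight = 1 h 12 min; midnight → 2:23 AM = 2 h 23 min; span 3 h 35 min; less 10 min break → 3 h 25 min

3 h 25 min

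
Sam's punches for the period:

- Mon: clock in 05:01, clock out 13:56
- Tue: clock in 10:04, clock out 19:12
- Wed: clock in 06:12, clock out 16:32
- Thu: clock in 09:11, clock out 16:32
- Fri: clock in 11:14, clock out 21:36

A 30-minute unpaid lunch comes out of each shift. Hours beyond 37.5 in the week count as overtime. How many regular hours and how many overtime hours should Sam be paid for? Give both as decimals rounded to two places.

Regular 37.50 hours, overtime 6.10 hours

Mon: 05:01–13:56 = 8 h 55 min; less 30 min break → 8 h 25 min
Tue: 10:04–19:12 = 9 h 8 min; less 30 min break → 8 h 38 min
Wed: 06:12–16:32 = 10 h 20 min; less 30 min break → 9 h 50 min
Thu: 09:11–16:32 = 7 h 21 min; less 30 min break → 6 h 51 min
Fri: 11:14–21:36 = 10 h 22 min; less 30 min break → 9 h 52 min
Total worked: 43 h 36 min = 43.60 h.
Threshold 37.5 h → overtime 6 h 6 min, regular 37 h 30 min.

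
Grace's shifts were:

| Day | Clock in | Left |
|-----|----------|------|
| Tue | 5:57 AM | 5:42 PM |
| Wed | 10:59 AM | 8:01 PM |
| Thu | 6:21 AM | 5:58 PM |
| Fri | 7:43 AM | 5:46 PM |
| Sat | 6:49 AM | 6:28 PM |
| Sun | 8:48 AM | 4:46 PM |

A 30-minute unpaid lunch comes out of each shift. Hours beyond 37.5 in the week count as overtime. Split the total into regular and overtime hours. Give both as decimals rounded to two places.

Regular 37.50 hours, overtime 21.57 hours

Tue: 5:57 AM–5:42 PM = 11 h 45 min; less 30 min break → 11 h 15 min
Wed: 10:59 AM–8:01 PM = 9 h 2 min; less 30 min break → 8 h 32 min
Thu: 6:21 AM–5:58 PM = 11 h 37 min; less 30 min break → 11 h 7 min
Fri: 7:43 AM–5:46 PM = 10 h 3 min; less 30 min break → 9 h 33 min
Sat: 6:49 AM–6:28 PM = 11 h 39 min; less 30 min break → 11 h 9 min
Sun: 8:48 AM–4:46 PM = 7 h 58 min; less 30 min break → 7 h 28 min
Total worked: 59 h 4 min = 59.07 h.
Threshold 37.5 h → overtime 21 h 34 min, regular 37 h 30 min.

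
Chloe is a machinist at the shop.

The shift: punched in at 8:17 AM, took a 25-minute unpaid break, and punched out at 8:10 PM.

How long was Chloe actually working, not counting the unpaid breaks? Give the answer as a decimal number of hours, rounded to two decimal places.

The shift: 8:17 AM–8:10 PM = 11 h 53 min; less 25 min break → 11 h 28 min

11.47 hours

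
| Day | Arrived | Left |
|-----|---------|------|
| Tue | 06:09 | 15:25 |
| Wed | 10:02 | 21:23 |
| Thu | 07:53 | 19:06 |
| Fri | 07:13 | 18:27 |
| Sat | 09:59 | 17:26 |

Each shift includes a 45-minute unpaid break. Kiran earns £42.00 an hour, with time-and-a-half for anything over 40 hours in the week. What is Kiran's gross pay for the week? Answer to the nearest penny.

Tue: 06:09–15:25 = 9 h 16 min; less 45 min break → 8 h 31 min
Wed: 10:02–21:23 = 11 h 21 min; less 45 min break → 10 h 36 min
Thu: 07:53–19:06 = 11 h 13 min; less 45 min break → 10 h 28 min
Fri: 07:13–18:27 = 11 h 14 min; less 45 min break → 10 h 29 min
Sat: 09:59–17:26 = 7 h 27 min; less 45 min break → 6 h 42 min
Total worked: 46 h 46 min = 2806 min.
Regular 40 h 0 min = 2400 min at £42.00/h; overtime 6 h 46 min = 406 min at £63.00/h.
Pay = (2400 × £42.00 + 406 × £63.00) ÷ 60 = £2106.30.

£2106.30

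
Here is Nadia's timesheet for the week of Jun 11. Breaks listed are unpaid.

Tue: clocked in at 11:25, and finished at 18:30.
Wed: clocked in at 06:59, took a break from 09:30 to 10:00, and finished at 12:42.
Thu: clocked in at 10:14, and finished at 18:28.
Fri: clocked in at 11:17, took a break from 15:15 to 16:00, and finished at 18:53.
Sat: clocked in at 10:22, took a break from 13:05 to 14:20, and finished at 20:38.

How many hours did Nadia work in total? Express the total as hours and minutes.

36 h 24 min

Tue: 11:25–18:30 = 7 h 5 min
Wed: 06:59–12:42 = 5 h 43 min; less 30 min break → 5 h 13 min
Thu: 10:14–18:28 = 8 h 14 min
Fri: 11:17–18:53 = 7 h 36 min; less 45 min break → 6 h 51 min
Sat: 10:22–20:38 = 10 h 16 min; less 75 min break → 9 h 1 min
Total: 7 h 5 min + 5 h 13 min + 8 h 14 min + 6 h 51 min + 9 h 1 min = 36 h 24 min.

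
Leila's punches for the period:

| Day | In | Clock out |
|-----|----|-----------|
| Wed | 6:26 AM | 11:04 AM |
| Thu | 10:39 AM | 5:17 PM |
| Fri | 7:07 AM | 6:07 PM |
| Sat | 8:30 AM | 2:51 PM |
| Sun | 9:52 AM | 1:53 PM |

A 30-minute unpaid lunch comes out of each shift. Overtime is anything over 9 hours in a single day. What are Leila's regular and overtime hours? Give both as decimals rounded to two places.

Regular 28.63 hours, overtime 1.50 hours

Wed: 6:26 AM–11:04 AM = 4 h 38 min; less 30 min break → 4 h 8 min
Thu: 10:39 AM–5:17 PM = 6 h 38 min; less 30 min break → 6 h 8 min
Fri: 7:07 AM–6:07 PM = 11 h 0 min; less 30 min break → 10 h 30 min
Sat: 8:30 AM–2:51 PM = 6 h 21 min; less 30 min break → 5 h 51 min
Sun: 9:52 AM–1:53 PM = 4 h 1 min; less 30 min break → 3 h 31 min
Wed reg 4 h 8 min / OT 0 h 0 min; Thu reg 6 h 8 min / OT 0 h 0 min; Fri reg 9 h 0 min / OT 1 h 30 min; Sat reg 5 h 51 min / OT 0 h 0 min; Sun reg 3 h 31 min / OT 0 h 0 min.
Totals: regular 28 h 38 min, overtime 1 h 30 min.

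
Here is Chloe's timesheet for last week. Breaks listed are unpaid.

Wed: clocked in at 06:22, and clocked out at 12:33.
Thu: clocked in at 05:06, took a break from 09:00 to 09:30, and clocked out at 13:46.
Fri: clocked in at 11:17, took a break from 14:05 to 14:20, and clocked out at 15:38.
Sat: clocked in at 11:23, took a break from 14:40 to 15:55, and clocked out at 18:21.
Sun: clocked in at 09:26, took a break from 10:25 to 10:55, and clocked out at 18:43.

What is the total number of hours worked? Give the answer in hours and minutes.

Wed: 06:22–12:33 = 6 h 11 min
Thu: 05:06–13:46 = 8 h 40 min; less 30 min break → 8 h 10 min
Fri: 11:17–15:38 = 4 h 21 min; less 15 min break → 4 h 6 min
Sat: 11:23–18:21 = 6 h 58 min; less 75 min break → 5 h 43 min
Sun: 09:26–18:43 = 9 h 17 min; less 30 min break → 8 h 47 min
Total: 6 h 11 min + 8 h 10 min + 4 h 6 min + 5 h 43 min + 8 h 47 min = 32 h 57 min.

32 h 57 min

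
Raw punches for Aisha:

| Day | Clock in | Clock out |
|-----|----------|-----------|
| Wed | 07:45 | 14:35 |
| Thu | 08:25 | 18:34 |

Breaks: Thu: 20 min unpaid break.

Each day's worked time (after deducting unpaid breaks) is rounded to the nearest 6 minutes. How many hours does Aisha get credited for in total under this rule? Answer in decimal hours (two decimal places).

Wed: 07:45–14:35 = 6 h 50 min → rounds to 6 h 48 min
Thu: 08:25–18:34 = 10 h 9 min − 20 min = 9 h 49 min → rounds to 9 h 48 min
Total credited: 16 h 36 min.

16.60 hours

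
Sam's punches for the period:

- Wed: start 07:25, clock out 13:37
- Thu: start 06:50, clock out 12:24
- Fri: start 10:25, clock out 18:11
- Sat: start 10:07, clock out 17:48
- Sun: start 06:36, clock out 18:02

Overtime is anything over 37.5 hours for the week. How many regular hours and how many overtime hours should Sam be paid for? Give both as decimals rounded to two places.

Regular 37.50 hours, overtime 1.15 hours

Wed: 07:25–13:37 = 6 h 12 min
Thu: 06:50–12:24 = 5 h 34 min
Fri: 10:25–18:11 = 7 h 46 min
Sat: 10:07–17:48 = 7 h 41 min
Sun: 06:36–18:02 = 11 h 26 min
Total worked: 38 h 39 min = 38.65 h.
Threshold 37.5 h → overtime 1 h 9 min, regular 37 h 30 min.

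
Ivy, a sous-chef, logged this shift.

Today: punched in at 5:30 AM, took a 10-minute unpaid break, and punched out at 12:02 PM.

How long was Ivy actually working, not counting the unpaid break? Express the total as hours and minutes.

6 h 22 min

Today: 5:30 AM–12:02 PM = 6 h 32 min; less 10 min break → 6 h 22 min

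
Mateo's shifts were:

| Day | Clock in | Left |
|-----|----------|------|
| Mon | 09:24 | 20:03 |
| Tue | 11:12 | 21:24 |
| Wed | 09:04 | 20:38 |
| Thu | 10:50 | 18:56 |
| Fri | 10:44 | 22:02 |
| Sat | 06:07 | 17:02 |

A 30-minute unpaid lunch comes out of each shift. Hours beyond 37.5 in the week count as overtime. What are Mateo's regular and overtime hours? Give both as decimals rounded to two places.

Regular 37.50 hours, overtime 22.23 hours

Mon: 09:24–20:03 = 10 h 39 min; less 30 min break → 10 h 9 min
Tue: 11:12–21:24 = 10 h 12 min; less 30 min break → 9 h 42 min
Wed: 09:04–20:38 = 11 h 34 min; less 30 min break → 11 h 4 min
Thu: 10:50–18:56 = 8 h 6 min; less 30 min break → 7 h 36 min
Fri: 10:44–22:02 = 11 h 18 min; less 30 min break → 10 h 48 min
Sat: 06:07–17:02 = 10 h 55 min; less 30 min break → 10 h 25 min
Total worked: 59 h 44 min = 59.73 h.
Threshold 37.5 h → overtime 22 h 14 min, regular 37 h 30 min.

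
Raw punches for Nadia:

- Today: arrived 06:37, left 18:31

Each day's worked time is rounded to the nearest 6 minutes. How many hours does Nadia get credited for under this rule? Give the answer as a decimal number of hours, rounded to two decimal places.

Today: 06:37–18:31 = 11 h 54 min → rounds to 11 h 54 min

11.90 hours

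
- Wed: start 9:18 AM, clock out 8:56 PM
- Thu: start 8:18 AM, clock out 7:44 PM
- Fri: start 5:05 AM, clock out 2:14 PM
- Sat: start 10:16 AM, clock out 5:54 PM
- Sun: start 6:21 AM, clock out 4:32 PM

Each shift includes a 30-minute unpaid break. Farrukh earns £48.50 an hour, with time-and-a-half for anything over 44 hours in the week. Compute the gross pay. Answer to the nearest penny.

£2391.05

Wed: 9:18 AM–8:56 PM = 11 h 38 min; less 30 min break → 11 h 8 min
Thu: 8:18 AM–7:44 PM = 11 h 26 min; less 30 min break → 10 h 56 min
Fri: 5:05 AM–2:14 PM = 9 h 9 min; less 30 min break → 8 h 39 min
Sat: 10:16 AM–5:54 PM = 7 h 38 min; less 30 min break → 7 h 8 min
Sun: 6:21 AM–4:32 PM = 10 h 11 min; less 30 min break → 9 h 41 min
Total worked: 47 h 32 min = 2852 min.
Regular 44 h 0 min = 2640 min at £48.50/h; overtime 3 h 32 min = 212 min at £72.75/h.
Pay = (2640 × £48.50 + 212 × £72.75) ÷ 60 = £2391.05.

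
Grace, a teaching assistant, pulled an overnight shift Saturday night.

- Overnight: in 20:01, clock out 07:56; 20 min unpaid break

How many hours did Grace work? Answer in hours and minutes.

Overnight: 20:01 → midnight = 3 h 59 min; midnight → 07:56 = 7 h 56 min; span 11 h 55 min; less 20 min break → 11 h 35 min

11 h 35 min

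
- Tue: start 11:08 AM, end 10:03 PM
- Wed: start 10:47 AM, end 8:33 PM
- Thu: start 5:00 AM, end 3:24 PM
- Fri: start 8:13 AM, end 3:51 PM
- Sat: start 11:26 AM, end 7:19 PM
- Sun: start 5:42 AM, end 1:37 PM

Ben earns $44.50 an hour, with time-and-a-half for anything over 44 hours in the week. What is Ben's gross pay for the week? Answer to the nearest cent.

$2659.99

Tue: 11:08 AM–10:03 PM = 10 h 55 min
Wed: 10:47 AM–8:33 PM = 9 h 46 min
Thu: 5:00 AM–3:24 PM = 10 h 24 min
Fri: 8:13 AM–3:51 PM = 7 h 38 min
Sat: 11:26 AM–7:19 PM = 7 h 53 min
Sun: 5:42 AM–1:37 PM = 7 h 55 min
Total worked: 54 h 31 min = 3271 min.
Regular 44 h 0 min = 2640 min at $44.50/h; overtime 10 h 31 min = 631 min at $66.75/h.
Pay = (2640 × $44.50 + 631 × $66.75) ÷ 60 = $2659.99.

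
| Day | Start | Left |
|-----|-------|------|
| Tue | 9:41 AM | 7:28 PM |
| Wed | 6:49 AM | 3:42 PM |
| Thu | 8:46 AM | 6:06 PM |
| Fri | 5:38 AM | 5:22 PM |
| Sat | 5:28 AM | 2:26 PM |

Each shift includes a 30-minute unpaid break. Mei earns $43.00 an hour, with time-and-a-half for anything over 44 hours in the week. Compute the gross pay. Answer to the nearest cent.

Tue: 9:41 AM–7:28 PM = 9 h 47 min; less 30 min break → 9 h 17 min
Wed: 6:49 AM–3:42 PM = 8 h 53 min; less 30 min break → 8 h 23 min
Thu: 8:46 AM–6:06 PM = 9 h 20 min; less 30 min break → 8 h 50 min
Fri: 5:38 AM–5:22 PM = 11 h 44 min; less 30 min break → 11 h 14 min
Sat: 5:28 AM–2:26 PM = 8 h 58 min; less 30 min break → 8 h 28 min
Total worked: 46 h 12 min = 2772 min.
Regular 44 h 0 min = 2640 min at $43.00/h; overtime 2 h 12 min = 132 min at $64.50/h.
Pay = (2640 × $43.00 + 132 × $64.50) ÷ 60 = $2033.90.

$2033.90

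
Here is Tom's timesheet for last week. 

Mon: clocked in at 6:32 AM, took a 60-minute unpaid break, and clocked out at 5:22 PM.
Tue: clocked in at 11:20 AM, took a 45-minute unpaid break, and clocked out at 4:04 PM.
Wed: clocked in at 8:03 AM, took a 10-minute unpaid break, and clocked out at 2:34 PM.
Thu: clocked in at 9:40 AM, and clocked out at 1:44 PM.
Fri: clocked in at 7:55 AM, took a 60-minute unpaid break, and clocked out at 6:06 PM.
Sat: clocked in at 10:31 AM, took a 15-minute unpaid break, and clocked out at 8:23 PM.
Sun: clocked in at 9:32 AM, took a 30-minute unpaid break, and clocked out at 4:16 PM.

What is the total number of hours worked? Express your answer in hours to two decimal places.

49.27 hours

Mon: 6:32 AM–5:22 PM = 10 h 50 min; less 60 min break → 9 h 50 min
Tue: 11:20 AM–4:04 PM = 4 h 44 min; less 45 min break → 3 h 59 min
Wed: 8:03 AM–2:34 PM = 6 h 31 min; less 10 min break → 6 h 21 min
Thu: 9:40 AM–1:44 PM = 4 h 4 min
Fri: 7:55 AM–6:06 PM = 10 h 11 min; less 60 min break → 9 h 11 min
Sat: 10:31 AM–8:23 PM = 9 h 52 min; less 15 min break → 9 h 37 min
Sun: 9:32 AM–4:16 PM = 6 h 44 min; less 30 min break → 6 h 14 min
Total: 9 h 50 min + 3 h 59 min + 6 h 21 min + 4 h 4 min + 9 h 11 min + 9 h 37 min + 6 h 14 min = 49 h 16 min.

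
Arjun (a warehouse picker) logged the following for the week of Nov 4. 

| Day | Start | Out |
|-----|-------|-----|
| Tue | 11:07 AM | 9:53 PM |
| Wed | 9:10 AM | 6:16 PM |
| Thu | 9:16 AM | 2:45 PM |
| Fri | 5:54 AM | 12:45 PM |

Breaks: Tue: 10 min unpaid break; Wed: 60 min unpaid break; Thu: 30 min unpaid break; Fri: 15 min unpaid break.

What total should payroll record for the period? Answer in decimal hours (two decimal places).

30.28 hours

Tue: 11:07 AM–9:53 PM = 10 h 46 min; less 10 min break → 10 h 36 min
Wed: 9:10 AM–6:16 PM = 9 h 6 min; less 60 min break → 8 h 6 min
Thu: 9:16 AM–2:45 PM = 5 h 29 min; less 30 min break → 4 h 59 min
Fri: 5:54 AM–12:45 PM = 6 h 51 min; less 15 min break → 6 h 36 min
Total: 10 h 36 min + 8 h 6 min + 4 h 59 min + 6 h 36 min = 30 h 17 min.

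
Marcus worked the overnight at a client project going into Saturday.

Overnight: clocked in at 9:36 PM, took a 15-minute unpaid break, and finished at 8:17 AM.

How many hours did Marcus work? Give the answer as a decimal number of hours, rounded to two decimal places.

Overnight: 9:36 PM → midnight = 2 h 24 min; midnight → 8:17 AM = 8 h 17 min; span 10 h 41 min; less 15 min break → 10 h 26 min

10.43 hours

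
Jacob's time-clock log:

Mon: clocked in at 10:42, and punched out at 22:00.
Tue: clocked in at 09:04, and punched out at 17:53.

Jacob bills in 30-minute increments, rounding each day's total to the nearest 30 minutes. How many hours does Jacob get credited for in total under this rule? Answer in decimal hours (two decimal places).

20.50 hours

Mon: 10:42–22:00 = 11 h 18 min → rounds to 11 h 30 min
Tue: 09:04–17:53 = 8 h 49 min → rounds to 9 h 0 min
Total credited: 20 h 30 min.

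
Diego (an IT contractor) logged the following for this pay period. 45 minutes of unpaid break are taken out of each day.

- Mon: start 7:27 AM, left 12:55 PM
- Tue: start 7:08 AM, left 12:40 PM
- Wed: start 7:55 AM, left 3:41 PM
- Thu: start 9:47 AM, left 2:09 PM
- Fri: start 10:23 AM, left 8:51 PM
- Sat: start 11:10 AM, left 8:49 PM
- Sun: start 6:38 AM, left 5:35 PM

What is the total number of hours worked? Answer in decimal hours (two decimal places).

48.95 hours

Mon: 7:27 AM–12:55 PM = 5 h 28 min; less 45 min break → 4 h 43 min
Tue: 7:08 AM–12:40 PM = 5 h 32 min; less 45 min break → 4 h 47 min
Wed: 7:55 AM–3:41 PM = 7 h 46 min; less 45 min break → 7 h 1 min
Thu: 9:47 AM–2:09 PM = 4 h 22 min; less 45 min break → 3 h 37 min
Fri: 10:23 AM–8:51 PM = 10 h 28 min; less 45 min break → 9 h 43 min
Sat: 11:10 AM–8:49 PM = 9 h 39 min; less 45 min break → 8 h 54 min
Sun: 6:38 AM–5:35 PM = 10 h 57 min; less 45 min break → 10 h 12 min
Total: 4 h 43 min + 4 h 47 min + 7 h 1 min + 3 h 37 min + 9 h 43 min + 8 h 54 min + 10 h 12 min = 48 h 57 min.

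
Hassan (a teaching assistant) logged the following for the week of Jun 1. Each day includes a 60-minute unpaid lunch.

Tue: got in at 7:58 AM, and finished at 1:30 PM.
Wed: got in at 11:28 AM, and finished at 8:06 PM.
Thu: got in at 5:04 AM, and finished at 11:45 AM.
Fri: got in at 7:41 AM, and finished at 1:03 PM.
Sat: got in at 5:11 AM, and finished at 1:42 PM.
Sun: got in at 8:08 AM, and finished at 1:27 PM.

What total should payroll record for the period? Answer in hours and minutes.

34 h 3 min

Tue: 7:58 AM–1:30 PM = 5 h 32 min; less 60 min break → 4 h 32 min
Wed: 11:28 AM–8:06 PM = 8 h 38 min; less 60 min break → 7 h 38 min
Thu: 5:04 AM–11:45 AM = 6 h 41 min; less 60 min break → 5 h 41 min
Fri: 7:41 AM–1:03 PM = 5 h 22 min; less 60 min break → 4 h 22 min
Sat: 5:11 AM–1:42 PM = 8 h 31 min; less 60 min break → 7 h 31 min
Sun: 8:08 AM–1:27 PM = 5 h 19 min; less 60 min break → 4 h 19 min
Total: 4 h 32 min + 7 h 38 min + 5 h 41 min + 4 h 22 min + 7 h 31 min + 4 h 19 min = 34 h 3 min.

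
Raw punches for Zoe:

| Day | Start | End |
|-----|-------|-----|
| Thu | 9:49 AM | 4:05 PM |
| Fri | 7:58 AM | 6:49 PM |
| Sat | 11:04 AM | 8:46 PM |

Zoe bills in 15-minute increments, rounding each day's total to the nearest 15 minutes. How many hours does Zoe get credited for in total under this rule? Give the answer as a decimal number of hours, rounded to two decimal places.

Thu: 9:49 AM–4:05 PM = 6 h 16 min → rounds to 6 h 15 min
Fri: 7:58 AM–6:49 PM = 10 h 51 min → rounds to 10 h 45 min
Sat: 11:04 AM–8:46 PM = 9 h 42 min → rounds to 9 h 45 min
Total credited: 26 h 45 min.

26.75 hours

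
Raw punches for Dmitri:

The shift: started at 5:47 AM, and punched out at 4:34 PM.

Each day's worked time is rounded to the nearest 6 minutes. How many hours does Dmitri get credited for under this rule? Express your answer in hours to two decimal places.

10.80 hours

The shift: 5:47 AM–4:34 PM = 10 h 47 min → rounds to 10 h 48 min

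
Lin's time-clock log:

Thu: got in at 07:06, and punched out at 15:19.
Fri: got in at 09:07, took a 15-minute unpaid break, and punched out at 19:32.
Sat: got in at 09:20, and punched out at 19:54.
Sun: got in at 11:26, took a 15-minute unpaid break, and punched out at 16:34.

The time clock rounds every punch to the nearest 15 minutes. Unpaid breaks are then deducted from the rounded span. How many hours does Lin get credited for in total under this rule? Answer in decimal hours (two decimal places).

Thu: in 07:06→07:00, out 15:19→15:15; 8 h 15 min
Fri: in 09:07→09:00, out 19:32→19:30; 10 h 30 min − 15 min = 10 h 15 min
Sat: in 09:20→09:15, out 19:54→20:00; 10 h 45 min
Sun: in 11:26→11:30, out 16:34→16:30; 5 h 0 min − 15 min = 4 h 45 min
Total credited: 34 h 0 min.

34.00 hours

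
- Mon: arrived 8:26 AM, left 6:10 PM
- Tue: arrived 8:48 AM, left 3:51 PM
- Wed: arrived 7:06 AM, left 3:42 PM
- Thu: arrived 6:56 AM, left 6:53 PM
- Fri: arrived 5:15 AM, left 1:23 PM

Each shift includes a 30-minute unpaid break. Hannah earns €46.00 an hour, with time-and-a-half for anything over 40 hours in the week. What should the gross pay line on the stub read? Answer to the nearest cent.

€2044.70

Mon: 8:26 AM–6:10 PM = 9 h 44 min; less 30 min break → 9 h 14 min
Tue: 8:48 AM–3:51 PM = 7 h 3 min; less 30 min break → 6 h 33 min
Wed: 7:06 AM–3:42 PM = 8 h 36 min; less 30 min break → 8 h 6 min
Thu: 6:56 AM–6:53 PM = 11 h 57 min; less 30 min break → 11 h 27 min
Fri: 5:15 AM–1:23 PM = 8 h 8 min; less 30 min break → 7 h 38 min
Total worked: 42 h 58 min = 2578 min.
Regular 40 h 0 min = 2400 min at €46.00/h; overtime 2 h 58 min = 178 min at €69.00/h.
Pay = (2400 × €46.00 + 178 × €69.00) ÷ 60 = €2044.70.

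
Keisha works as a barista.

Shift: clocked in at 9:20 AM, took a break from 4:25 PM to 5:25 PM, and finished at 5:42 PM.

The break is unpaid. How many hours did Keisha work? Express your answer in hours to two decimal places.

Shift: 9:20 AM–5:42 PM = 8 h 22 min; less 60 min break → 7 h 22 min

7.37 hours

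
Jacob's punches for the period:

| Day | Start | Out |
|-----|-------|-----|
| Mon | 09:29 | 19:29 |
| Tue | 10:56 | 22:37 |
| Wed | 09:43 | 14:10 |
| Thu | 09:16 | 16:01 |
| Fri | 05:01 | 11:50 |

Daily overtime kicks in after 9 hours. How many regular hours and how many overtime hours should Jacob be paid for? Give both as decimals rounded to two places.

Regular 36.02 hours, overtime 3.68 hours

Mon: 09:29–19:29 = 10 h 0 min
Tue: 10:56–22:37 = 11 h 41 min
Wed: 09:43–14:10 = 4 h 27 min
Thu: 09:16–16:01 = 6 h 45 min
Fri: 05:01–11:50 = 6 h 49 min
Mon reg 9 h 0 min / OT 1 h 0 min; Tue reg 9 h 0 min / OT 2 h 41 min; Wed reg 4 h 27 min / OT 0 h 0 min; Thu reg 6 h 45 min / OT 0 h 0 min; Fri reg 6 h 49 min / OT 0 h 0 min.
Totals: regular 36 h 1 min, overtime 3 h 41 min.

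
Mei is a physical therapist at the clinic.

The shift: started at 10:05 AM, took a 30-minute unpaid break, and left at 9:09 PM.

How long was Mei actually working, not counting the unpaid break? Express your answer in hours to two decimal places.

The shift: 10:05 AM–9:09 PM = 11 h 4 min; less 30 min break → 10 h 34 min

10.57 hours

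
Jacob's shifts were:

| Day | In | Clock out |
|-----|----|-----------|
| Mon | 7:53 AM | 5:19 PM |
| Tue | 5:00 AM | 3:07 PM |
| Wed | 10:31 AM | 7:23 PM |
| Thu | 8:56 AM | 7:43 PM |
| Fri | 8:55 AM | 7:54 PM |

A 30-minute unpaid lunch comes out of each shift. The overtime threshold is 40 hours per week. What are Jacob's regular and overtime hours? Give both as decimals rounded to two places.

Mon: 7:53 AM–5:19 PM = 9 h 26 min; less 30 min break → 8 h 56 min
Tue: 5:00 AM–3:07 PM = 10 h 7 min; less 30 min break → 9 h 37 min
Wed: 10:31 AM–7:23 PM = 8 h 52 min; less 30 min break → 8 h 22 min
Thu: 8:56 AM–7:43 PM = 10 h 47 min; less 30 min break → 10 h 17 min
Fri: 8:55 AM–7:54 PM = 10 h 59 min; less 30 min break → 10 h 29 min
Total worked: 47 h 41 min = 47.68 h.
Threshold 40 h → overtime 7 h 41 min, regular 40 h 0 min.

Regular 40.00 hours, overtime 7.68 hours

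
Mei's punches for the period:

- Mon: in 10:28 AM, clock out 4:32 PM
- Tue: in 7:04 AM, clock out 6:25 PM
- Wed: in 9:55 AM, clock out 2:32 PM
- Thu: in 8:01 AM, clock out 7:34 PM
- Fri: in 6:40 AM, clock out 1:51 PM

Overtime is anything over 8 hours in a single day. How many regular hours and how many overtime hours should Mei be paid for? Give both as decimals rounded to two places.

Regular 33.87 hours, overtime 6.90 hours

Mon: 10:28 AM–4:32 PM = 6 h 4 min
Tue: 7:04 AM–6:25 PM = 11 h 21 min
Wed: 9:55 AM–2:32 PM = 4 h 37 min
Thu: 8:01 AM–7:34 PM = 11 h 33 min
Fri: 6:40 AM–1:51 PM = 7 h 11 min
Mon reg 6 h 4 min / OT 0 h 0 min; Tue reg 8 h 0 min / OT 3 h 21 min; Wed reg 4 h 37 min / OT 0 h 0 min; Thu reg 8 h 0 min / OT 3 h 33 min; Fri reg 7 h 11 min / OT 0 h 0 min.
Totals: regular 33 h 52 min, overtime 6 h 54 min.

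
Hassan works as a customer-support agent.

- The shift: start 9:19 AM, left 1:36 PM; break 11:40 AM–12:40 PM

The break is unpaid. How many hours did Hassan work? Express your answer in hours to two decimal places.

3.28 hours

The shift: 9:19 AM–1:36 PM = 4 h 17 min; less 60 min break → 3 h 17 min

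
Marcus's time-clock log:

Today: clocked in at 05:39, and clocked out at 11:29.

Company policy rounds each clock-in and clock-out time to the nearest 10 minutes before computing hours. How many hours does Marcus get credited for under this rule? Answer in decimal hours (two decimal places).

Today: in 05:39→05:40, out 11:29→11:30; 5 h 50 min

5.83 hours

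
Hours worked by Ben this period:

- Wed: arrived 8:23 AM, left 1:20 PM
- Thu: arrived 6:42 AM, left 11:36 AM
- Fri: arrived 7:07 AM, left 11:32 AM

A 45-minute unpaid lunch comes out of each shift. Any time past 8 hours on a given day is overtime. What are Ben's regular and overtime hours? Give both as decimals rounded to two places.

Wed: 8:23 AM–1:20 PM = 4 h 57 min; less 45 min break → 4 h 12 min
Thu: 6:42 AM–11:36 AM = 4 h 54 min; less 45 min break → 4 h 9 min
Fri: 7:07 AM–11:32 AM = 4 h 25 min; less 45 min break → 3 h 40 min
Wed reg 4 h 12 min / OT 0 h 0 min; Thu reg 4 h 9 min / OT 0 h 0 min; Fri reg 3 h 40 min / OT 0 h 0 min.
Totals: regular 12 h 1 min, overtime 0 h 0 min.

Regular 12.02 hours, overtime 0.00 hours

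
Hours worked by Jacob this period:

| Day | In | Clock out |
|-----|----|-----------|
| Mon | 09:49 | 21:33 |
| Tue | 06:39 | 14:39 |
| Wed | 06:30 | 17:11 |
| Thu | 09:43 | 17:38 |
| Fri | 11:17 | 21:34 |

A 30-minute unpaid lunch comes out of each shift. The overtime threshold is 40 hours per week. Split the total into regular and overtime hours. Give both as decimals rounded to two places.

Mon: 09:49–21:33 = 11 h 44 min; less 30 min break → 11 h 14 min
Tue: 06:39–14:39 = 8 h 0 min; less 30 min break → 7 h 30 min
Wed: 06:30–17:11 = 10 h 41 min; less 30 min break → 10 h 11 min
Thu: 09:43–17:38 = 7 h 55 min; less 30 min break → 7 h 25 min
Fri: 11:17–21:34 = 10 h 17 min; less 30 min break → 9 h 47 min
Total worked: 46 h 7 min = 46.12 h.
Threshold 40 h → overtime 6 h 7 min, regular 40 h 0 min.

Regular 40.00 hours, overtime 6.12 hours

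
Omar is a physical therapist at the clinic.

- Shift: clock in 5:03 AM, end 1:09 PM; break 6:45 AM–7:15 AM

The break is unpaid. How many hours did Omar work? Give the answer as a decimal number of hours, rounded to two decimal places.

Shift: 5:03 AM–1:09 PM = 8 h 6 min; less 30 min break → 7 h 36 min

7.60 hours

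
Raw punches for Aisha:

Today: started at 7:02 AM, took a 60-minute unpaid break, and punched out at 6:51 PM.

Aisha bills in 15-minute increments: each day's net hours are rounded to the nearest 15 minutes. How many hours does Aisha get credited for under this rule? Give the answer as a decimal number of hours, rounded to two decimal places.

Today: 7:02 AM–6:51 PM = 11 h 49 min − 60 min = 10 h 49 min → rounds to 10 h 45 min

10.75 hours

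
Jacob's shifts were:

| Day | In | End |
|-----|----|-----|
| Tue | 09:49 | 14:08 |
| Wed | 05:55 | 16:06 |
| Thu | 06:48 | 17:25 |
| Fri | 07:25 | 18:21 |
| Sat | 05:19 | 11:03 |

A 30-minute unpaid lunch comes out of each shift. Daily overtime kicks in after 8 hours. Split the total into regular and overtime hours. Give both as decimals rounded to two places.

Tue: 09:49–14:08 = 4 h 19 min; less 30 min break → 3 h 49 min
Wed: 05:55–16:06 = 10 h 11 min; less 30 min break → 9 h 41 min
Thu: 06:48–17:25 = 10 h 37 min; less 30 min break → 10 h 7 min
Fri: 07:25–18:21 = 10 h 56 min; less 30 min break → 10 h 26 min
Sat: 05:19–11:03 = 5 h 44 min; less 30 min break → 5 h 14 min
Tue reg 3 h 49 min / OT 0 h 0 min; Wed reg 8 h 0 min / OT 1 h 41 min; Thu reg 8 h 0 min / OT 2 h 7 min; Fri reg 8 h 0 min / OT 2 h 26 min; Sat reg 5 h 14 min / OT 0 h 0 min.
Totals: regular 33 h 3 min, overtime 6 h 14 min.

Regular 33.05 hours, overtime 6.23 hours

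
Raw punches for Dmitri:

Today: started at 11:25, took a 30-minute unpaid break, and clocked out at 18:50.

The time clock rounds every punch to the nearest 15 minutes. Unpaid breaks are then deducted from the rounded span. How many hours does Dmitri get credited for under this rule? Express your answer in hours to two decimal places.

Today: in 11:25→11:30, out 18:50→18:45; 7 h 15 min − 30 min = 6 h 45 min

6.75 hours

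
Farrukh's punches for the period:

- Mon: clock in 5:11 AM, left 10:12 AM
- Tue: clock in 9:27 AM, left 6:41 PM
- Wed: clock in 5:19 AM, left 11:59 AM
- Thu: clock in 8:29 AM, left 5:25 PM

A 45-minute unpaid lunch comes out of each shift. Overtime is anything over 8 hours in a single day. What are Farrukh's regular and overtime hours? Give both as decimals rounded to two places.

Regular 26.18 hours, overtime 0.67 hours

Mon: 5:11 AM–10:12 AM = 5 h 1 min; less 45 min break → 4 h 16 min
Tue: 9:27 AM–6:41 PM = 9 h 14 min; less 45 min break → 8 h 29 min
Wed: 5:19 AM–11:59 AM = 6 h 40 min; less 45 min break → 5 h 55 min
Thu: 8:29 AM–5:25 PM = 8 h 56 min; less 45 min break → 8 h 11 min
Mon reg 4 h 16 min / OT 0 h 0 min; Tue reg 8 h 0 min / OT 0 h 29 min; Wed reg 5 h 55 min / OT 0 h 0 min; Thu reg 8 h 0 min / OT 0 h 11 min.
Totals: regular 26 h 11 min, overtime 0 h 40 min.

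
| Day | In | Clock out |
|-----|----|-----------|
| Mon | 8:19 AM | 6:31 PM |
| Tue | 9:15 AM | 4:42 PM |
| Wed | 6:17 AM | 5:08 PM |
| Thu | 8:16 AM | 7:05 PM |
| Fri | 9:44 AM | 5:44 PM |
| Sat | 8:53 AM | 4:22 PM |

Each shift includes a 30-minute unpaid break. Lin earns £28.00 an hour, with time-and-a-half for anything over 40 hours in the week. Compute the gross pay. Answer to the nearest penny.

Mon: 8:19 AM–6:31 PM = 10 h 12 min; less 30 min break → 9 h 42 min
Tue: 9:15 AM–4:42 PM = 7 h 27 min; less 30 min break → 6 h 57 min
Wed: 6:17 AM–5:08 PM = 10 h 51 min; less 30 min break → 10 h 21 min
Thu: 8:16 AM–7:05 PM = 10 h 49 min; less 30 min break → 10 h 19 min
Fri: 9:44 AM–5:44 PM = 8 h 0 min; less 30 min break → 7 h 30 min
Sat: 8:53 AM–4:22 PM = 7 h 29 min; less 30 min break → 6 h 59 min
Total worked: 51 h 48 min = 3108 min.
Regular 40 h 0 min = 2400 min at £28.00/h; overtime 11 h 48 min = 708 min at £42.00/h.
Pay = (2400 × £28.00 + 708 × £42.00) ÷ 60 = £1615.60.

£1615.60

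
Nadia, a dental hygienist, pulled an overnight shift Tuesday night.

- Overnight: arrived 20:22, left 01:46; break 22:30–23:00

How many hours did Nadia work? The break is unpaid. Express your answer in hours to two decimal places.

4.90 hours

Overnight: 20:22 → midnight = 3 h 38 min; midnight → 01:46 = 1 h 46 min; span 5 h 24 min; less 30 min break → 4 h 54 min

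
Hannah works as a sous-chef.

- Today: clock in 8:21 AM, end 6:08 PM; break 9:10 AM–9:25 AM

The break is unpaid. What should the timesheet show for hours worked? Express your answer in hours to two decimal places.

Today: 8:21 AM–6:08 PM = 9 h 47 min; less 15 min break → 9 h 32 min

9.53 hours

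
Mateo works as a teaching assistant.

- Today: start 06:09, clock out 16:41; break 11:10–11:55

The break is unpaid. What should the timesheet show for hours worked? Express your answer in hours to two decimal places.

9.78 hours

Today: 06:09–16:41 = 10 h 32 min; less 45 min break → 9 h 47 min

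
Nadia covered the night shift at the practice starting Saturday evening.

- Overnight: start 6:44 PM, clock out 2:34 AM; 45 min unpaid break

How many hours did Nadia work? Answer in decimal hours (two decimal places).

Overnight: 6:44 PM → midnight = 5 h 16 min; midnight → 2:34 AM = 2 h 34 min; span 7 h 50 min; less 45 min break → 7 h 5 min

7.08 hours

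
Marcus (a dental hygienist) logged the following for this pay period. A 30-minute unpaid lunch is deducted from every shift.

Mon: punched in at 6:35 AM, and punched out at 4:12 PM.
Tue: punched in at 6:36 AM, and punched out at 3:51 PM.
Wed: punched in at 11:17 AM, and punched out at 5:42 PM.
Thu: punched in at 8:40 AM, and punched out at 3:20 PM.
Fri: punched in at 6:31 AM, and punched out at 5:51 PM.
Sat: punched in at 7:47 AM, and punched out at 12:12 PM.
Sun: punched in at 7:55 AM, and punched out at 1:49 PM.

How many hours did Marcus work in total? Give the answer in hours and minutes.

50 h 6 min

Mon: 6:35 AM–4:12 PM = 9 h 37 min; less 30 min break → 9 h 7 min
Tue: 6:36 AM–3:51 PM = 9 h 15 min; less 30 min break → 8 h 45 min
Wed: 11:17 AM–5:42 PM = 6 h 25 min; less 30 min break → 5 h 55 min
Thu: 8:40 AM–3:20 PM = 6 h 40 min; less 30 min break → 6 h 10 min
Fri: 6:31 AM–5:51 PM = 11 h 20 min; less 30 min break → 10 h 50 min
Sat: 7:47 AM–12:12 PM = 4 h 25 min; less 30 min break → 3 h 55 min
Sun: 7:55 AM–1:49 PM = 5 h 54 min; less 30 min break → 5 h 24 min
Total: 9 h 7 min + 8 h 45 min + 5 h 55 min + 6 h 10 min + 10 h 50 min + 3 h 55 min + 5 h 24 min = 50 h 6 min.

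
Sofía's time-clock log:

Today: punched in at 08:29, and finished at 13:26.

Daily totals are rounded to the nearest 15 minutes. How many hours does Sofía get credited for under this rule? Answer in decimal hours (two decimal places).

5.00 hours

Today: 08:29–13:26 = 4 h 57 min → rounds to 5 h 0 min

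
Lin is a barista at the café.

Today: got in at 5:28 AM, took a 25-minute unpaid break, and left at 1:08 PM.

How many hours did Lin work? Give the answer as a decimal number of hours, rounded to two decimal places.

7.25 hours

Today: 5:28 AM–1:08 PM = 7 h 40 min; less 25 min break → 7 h 15 min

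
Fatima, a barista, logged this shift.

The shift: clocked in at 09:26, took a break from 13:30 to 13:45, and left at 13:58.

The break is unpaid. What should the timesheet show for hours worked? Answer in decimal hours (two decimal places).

4.28 hours

The shift: 09:26–13:58 = 4 h 32 min; less 15 min break → 4 h 17 min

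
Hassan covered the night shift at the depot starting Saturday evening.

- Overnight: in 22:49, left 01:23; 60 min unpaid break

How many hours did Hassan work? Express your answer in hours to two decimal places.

Overnight: 22:49 → midnight = 1 h 11 min; midnight → 01:23 = 1 h 23 min; span 2 h 34 min; less 60 min break → 1 h 34 min

1.57 hours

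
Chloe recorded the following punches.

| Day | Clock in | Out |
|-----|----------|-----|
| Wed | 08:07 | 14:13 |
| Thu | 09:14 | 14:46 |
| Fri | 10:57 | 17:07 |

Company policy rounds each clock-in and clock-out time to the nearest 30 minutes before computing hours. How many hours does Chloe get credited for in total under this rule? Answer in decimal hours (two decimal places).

18.00 hours

Wed: in 08:07→08:00, out 14:13→14:00; 6 h 0 min
Thu: in 09:14→09:00, out 14:46→15:00; 6 h 0 min
Fri: in 10:57→11:00, out 17:07→17:00; 6 h 0 min
Total credited: 18 h 0 min.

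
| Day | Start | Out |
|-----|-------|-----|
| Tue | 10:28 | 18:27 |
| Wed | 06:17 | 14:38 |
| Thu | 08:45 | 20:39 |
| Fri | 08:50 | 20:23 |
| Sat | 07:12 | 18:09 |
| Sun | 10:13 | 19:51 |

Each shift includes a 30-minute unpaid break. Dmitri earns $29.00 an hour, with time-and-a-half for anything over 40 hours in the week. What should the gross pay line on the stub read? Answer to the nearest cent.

$1915.45

Tue: 10:28–18:27 = 7 h 59 min; less 30 min break → 7 h 29 min
Wed: 06:17–14:38 = 8 h 21 min; less 30 min break → 7 h 51 min
Thu: 08:45–20:39 = 11 h 54 min; less 30 min break → 11 h 24 min
Fri: 08:50–20:23 = 11 h 33 min; less 30 min break → 11 h 3 min
Sat: 07:12–18:09 = 10 h 57 min; less 30 min break → 10 h 27 min
Sun: 10:13–19:51 = 9 h 38 min; less 30 min break → 9 h 8 min
Total worked: 57 h 22 min = 3442 min.
Regular 40 h 0 min = 2400 min at $29.00/h; overtime 17 h 22 min = 1042 min at $43.50/h.
Pay = (2400 × $29.00 + 1042 × $43.50) ÷ 60 = $1915.45.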